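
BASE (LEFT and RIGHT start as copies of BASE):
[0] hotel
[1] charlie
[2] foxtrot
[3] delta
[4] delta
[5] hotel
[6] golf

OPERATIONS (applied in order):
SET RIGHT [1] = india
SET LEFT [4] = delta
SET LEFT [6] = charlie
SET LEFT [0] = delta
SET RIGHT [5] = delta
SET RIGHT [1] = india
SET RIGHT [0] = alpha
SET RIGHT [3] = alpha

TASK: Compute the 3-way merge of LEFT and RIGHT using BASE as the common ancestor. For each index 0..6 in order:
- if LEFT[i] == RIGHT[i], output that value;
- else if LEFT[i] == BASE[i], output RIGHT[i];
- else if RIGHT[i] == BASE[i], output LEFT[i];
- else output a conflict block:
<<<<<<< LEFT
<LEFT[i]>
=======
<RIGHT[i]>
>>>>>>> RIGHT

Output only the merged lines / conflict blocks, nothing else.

Final LEFT:  [delta, charlie, foxtrot, delta, delta, hotel, charlie]
Final RIGHT: [alpha, india, foxtrot, alpha, delta, delta, golf]
i=0: BASE=hotel L=delta R=alpha all differ -> CONFLICT
i=1: L=charlie=BASE, R=india -> take RIGHT -> india
i=2: L=foxtrot R=foxtrot -> agree -> foxtrot
i=3: L=delta=BASE, R=alpha -> take RIGHT -> alpha
i=4: L=delta R=delta -> agree -> delta
i=5: L=hotel=BASE, R=delta -> take RIGHT -> delta
i=6: L=charlie, R=golf=BASE -> take LEFT -> charlie

Answer: <<<<<<< LEFT
delta
=======
alpha
>>>>>>> RIGHT
india
foxtrot
alpha
delta
delta
charlie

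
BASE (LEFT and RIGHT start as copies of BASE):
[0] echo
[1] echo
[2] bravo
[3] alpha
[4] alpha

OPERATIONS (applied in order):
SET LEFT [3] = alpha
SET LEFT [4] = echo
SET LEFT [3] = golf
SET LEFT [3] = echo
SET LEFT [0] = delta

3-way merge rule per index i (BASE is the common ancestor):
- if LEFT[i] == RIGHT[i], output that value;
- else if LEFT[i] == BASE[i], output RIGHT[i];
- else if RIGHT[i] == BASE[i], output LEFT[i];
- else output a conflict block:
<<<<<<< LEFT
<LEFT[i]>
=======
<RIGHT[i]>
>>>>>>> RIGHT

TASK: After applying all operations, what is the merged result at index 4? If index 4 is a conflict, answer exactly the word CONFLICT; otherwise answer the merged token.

Answer: echo

Derivation:
Final LEFT:  [delta, echo, bravo, echo, echo]
Final RIGHT: [echo, echo, bravo, alpha, alpha]
i=0: L=delta, R=echo=BASE -> take LEFT -> delta
i=1: L=echo R=echo -> agree -> echo
i=2: L=bravo R=bravo -> agree -> bravo
i=3: L=echo, R=alpha=BASE -> take LEFT -> echo
i=4: L=echo, R=alpha=BASE -> take LEFT -> echo
Index 4 -> echo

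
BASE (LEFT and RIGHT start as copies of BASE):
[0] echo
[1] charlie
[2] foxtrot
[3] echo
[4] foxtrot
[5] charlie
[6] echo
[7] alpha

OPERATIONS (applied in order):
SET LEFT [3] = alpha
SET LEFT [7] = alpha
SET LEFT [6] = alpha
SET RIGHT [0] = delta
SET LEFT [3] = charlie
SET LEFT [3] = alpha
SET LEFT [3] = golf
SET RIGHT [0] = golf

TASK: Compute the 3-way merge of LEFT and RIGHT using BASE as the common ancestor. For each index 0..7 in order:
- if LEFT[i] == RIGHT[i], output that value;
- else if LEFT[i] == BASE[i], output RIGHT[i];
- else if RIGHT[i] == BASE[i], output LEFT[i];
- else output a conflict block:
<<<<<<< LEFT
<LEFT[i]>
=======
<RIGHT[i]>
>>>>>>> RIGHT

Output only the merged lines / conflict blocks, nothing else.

Answer: golf
charlie
foxtrot
golf
foxtrot
charlie
alpha
alpha

Derivation:
Final LEFT:  [echo, charlie, foxtrot, golf, foxtrot, charlie, alpha, alpha]
Final RIGHT: [golf, charlie, foxtrot, echo, foxtrot, charlie, echo, alpha]
i=0: L=echo=BASE, R=golf -> take RIGHT -> golf
i=1: L=charlie R=charlie -> agree -> charlie
i=2: L=foxtrot R=foxtrot -> agree -> foxtrot
i=3: L=golf, R=echo=BASE -> take LEFT -> golf
i=4: L=foxtrot R=foxtrot -> agree -> foxtrot
i=5: L=charlie R=charlie -> agree -> charlie
i=6: L=alpha, R=echo=BASE -> take LEFT -> alpha
i=7: L=alpha R=alpha -> agree -> alpha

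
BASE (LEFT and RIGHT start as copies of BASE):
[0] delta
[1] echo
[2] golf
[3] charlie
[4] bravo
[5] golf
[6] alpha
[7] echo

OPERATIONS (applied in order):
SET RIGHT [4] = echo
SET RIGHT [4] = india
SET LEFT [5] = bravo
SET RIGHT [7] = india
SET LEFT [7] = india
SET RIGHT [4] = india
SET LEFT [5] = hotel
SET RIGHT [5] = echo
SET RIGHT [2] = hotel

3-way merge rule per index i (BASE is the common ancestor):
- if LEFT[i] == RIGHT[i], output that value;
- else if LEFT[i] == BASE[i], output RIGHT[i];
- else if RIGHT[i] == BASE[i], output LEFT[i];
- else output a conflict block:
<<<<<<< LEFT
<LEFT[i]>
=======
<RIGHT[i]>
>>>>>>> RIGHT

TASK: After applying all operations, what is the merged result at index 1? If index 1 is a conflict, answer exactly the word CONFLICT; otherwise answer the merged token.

Answer: echo

Derivation:
Final LEFT:  [delta, echo, golf, charlie, bravo, hotel, alpha, india]
Final RIGHT: [delta, echo, hotel, charlie, india, echo, alpha, india]
i=0: L=delta R=delta -> agree -> delta
i=1: L=echo R=echo -> agree -> echo
i=2: L=golf=BASE, R=hotel -> take RIGHT -> hotel
i=3: L=charlie R=charlie -> agree -> charlie
i=4: L=bravo=BASE, R=india -> take RIGHT -> india
i=5: BASE=golf L=hotel R=echo all differ -> CONFLICT
i=6: L=alpha R=alpha -> agree -> alpha
i=7: L=india R=india -> agree -> india
Index 1 -> echo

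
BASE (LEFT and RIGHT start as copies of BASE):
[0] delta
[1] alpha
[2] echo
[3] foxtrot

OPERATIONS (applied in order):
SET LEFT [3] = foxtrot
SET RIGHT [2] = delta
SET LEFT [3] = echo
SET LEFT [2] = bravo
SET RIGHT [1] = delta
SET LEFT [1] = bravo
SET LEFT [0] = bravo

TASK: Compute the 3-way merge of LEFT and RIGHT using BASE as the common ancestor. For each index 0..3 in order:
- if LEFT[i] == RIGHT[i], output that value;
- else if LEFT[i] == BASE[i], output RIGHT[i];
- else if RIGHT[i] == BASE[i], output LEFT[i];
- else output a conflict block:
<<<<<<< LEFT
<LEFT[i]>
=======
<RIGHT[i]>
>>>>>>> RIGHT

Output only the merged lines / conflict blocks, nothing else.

Answer: bravo
<<<<<<< LEFT
bravo
=======
delta
>>>>>>> RIGHT
<<<<<<< LEFT
bravo
=======
delta
>>>>>>> RIGHT
echo

Derivation:
Final LEFT:  [bravo, bravo, bravo, echo]
Final RIGHT: [delta, delta, delta, foxtrot]
i=0: L=bravo, R=delta=BASE -> take LEFT -> bravo
i=1: BASE=alpha L=bravo R=delta all differ -> CONFLICT
i=2: BASE=echo L=bravo R=delta all differ -> CONFLICT
i=3: L=echo, R=foxtrot=BASE -> take LEFT -> echo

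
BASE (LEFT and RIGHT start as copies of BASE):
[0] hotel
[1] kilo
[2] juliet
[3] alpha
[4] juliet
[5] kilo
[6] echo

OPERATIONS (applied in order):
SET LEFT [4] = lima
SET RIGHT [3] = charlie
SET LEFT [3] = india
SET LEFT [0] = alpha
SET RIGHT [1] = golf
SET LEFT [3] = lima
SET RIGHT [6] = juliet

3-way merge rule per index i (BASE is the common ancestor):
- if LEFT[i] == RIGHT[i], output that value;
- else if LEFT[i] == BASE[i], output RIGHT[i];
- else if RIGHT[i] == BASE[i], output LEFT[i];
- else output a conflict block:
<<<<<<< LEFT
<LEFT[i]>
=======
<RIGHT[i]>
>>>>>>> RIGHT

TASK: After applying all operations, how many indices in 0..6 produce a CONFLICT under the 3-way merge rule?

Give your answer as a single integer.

Answer: 1

Derivation:
Final LEFT:  [alpha, kilo, juliet, lima, lima, kilo, echo]
Final RIGHT: [hotel, golf, juliet, charlie, juliet, kilo, juliet]
i=0: L=alpha, R=hotel=BASE -> take LEFT -> alpha
i=1: L=kilo=BASE, R=golf -> take RIGHT -> golf
i=2: L=juliet R=juliet -> agree -> juliet
i=3: BASE=alpha L=lima R=charlie all differ -> CONFLICT
i=4: L=lima, R=juliet=BASE -> take LEFT -> lima
i=5: L=kilo R=kilo -> agree -> kilo
i=6: L=echo=BASE, R=juliet -> take RIGHT -> juliet
Conflict count: 1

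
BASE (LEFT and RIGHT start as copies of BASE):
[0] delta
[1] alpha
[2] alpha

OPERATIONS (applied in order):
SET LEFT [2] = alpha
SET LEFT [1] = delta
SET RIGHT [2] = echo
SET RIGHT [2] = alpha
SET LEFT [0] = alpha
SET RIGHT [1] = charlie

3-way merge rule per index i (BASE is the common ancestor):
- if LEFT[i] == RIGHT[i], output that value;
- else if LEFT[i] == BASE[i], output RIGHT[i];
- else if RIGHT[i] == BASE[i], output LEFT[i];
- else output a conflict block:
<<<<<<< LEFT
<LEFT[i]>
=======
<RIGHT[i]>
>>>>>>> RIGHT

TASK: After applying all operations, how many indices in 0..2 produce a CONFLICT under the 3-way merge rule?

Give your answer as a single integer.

Answer: 1

Derivation:
Final LEFT:  [alpha, delta, alpha]
Final RIGHT: [delta, charlie, alpha]
i=0: L=alpha, R=delta=BASE -> take LEFT -> alpha
i=1: BASE=alpha L=delta R=charlie all differ -> CONFLICT
i=2: L=alpha R=alpha -> agree -> alpha
Conflict count: 1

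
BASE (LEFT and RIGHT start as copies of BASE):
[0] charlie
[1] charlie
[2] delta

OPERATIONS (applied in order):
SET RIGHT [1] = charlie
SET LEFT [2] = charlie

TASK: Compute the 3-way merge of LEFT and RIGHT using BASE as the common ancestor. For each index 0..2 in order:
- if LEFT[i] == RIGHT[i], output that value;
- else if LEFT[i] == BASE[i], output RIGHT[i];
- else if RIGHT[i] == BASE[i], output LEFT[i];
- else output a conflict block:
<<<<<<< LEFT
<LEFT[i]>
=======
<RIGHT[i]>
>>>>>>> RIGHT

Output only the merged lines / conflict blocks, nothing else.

Final LEFT:  [charlie, charlie, charlie]
Final RIGHT: [charlie, charlie, delta]
i=0: L=charlie R=charlie -> agree -> charlie
i=1: L=charlie R=charlie -> agree -> charlie
i=2: L=charlie, R=delta=BASE -> take LEFT -> charlie

Answer: charlie
charlie
charlie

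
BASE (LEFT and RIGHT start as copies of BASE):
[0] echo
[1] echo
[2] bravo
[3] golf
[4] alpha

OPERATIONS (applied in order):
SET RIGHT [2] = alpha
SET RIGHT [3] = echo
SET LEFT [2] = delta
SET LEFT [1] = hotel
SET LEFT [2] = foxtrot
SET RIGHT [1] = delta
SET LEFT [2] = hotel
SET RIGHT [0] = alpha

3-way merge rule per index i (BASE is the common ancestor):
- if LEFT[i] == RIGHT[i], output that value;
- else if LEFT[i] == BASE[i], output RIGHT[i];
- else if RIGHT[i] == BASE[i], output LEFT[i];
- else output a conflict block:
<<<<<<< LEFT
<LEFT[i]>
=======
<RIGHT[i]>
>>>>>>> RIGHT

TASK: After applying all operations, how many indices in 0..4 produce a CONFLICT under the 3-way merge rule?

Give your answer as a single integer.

Answer: 2

Derivation:
Final LEFT:  [echo, hotel, hotel, golf, alpha]
Final RIGHT: [alpha, delta, alpha, echo, alpha]
i=0: L=echo=BASE, R=alpha -> take RIGHT -> alpha
i=1: BASE=echo L=hotel R=delta all differ -> CONFLICT
i=2: BASE=bravo L=hotel R=alpha all differ -> CONFLICT
i=3: L=golf=BASE, R=echo -> take RIGHT -> echo
i=4: L=alpha R=alpha -> agree -> alpha
Conflict count: 2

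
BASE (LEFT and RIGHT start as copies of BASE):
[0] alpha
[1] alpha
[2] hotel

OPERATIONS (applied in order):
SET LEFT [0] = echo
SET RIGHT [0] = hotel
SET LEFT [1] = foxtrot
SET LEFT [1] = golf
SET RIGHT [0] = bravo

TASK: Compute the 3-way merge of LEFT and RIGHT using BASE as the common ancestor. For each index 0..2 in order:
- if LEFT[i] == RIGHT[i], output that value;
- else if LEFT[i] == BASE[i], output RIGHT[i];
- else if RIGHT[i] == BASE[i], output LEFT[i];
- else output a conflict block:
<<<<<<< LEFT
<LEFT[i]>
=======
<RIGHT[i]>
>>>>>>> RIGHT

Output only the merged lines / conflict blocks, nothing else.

Final LEFT:  [echo, golf, hotel]
Final RIGHT: [bravo, alpha, hotel]
i=0: BASE=alpha L=echo R=bravo all differ -> CONFLICT
i=1: L=golf, R=alpha=BASE -> take LEFT -> golf
i=2: L=hotel R=hotel -> agree -> hotel

Answer: <<<<<<< LEFT
echo
=======
bravo
>>>>>>> RIGHT
golf
hotel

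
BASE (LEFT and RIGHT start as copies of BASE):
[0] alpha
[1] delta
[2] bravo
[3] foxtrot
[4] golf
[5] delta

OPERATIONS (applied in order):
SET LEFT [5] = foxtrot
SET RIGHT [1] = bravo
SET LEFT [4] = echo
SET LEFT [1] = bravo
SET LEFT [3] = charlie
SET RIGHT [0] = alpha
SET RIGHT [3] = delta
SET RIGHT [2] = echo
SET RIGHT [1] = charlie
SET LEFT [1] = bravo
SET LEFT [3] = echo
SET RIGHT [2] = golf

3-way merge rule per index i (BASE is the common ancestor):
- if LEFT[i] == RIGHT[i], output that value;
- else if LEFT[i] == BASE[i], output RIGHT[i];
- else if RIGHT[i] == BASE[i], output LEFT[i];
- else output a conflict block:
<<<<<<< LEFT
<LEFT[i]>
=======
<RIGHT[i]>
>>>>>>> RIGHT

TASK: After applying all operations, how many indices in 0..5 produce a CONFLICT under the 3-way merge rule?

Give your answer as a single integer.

Answer: 2

Derivation:
Final LEFT:  [alpha, bravo, bravo, echo, echo, foxtrot]
Final RIGHT: [alpha, charlie, golf, delta, golf, delta]
i=0: L=alpha R=alpha -> agree -> alpha
i=1: BASE=delta L=bravo R=charlie all differ -> CONFLICT
i=2: L=bravo=BASE, R=golf -> take RIGHT -> golf
i=3: BASE=foxtrot L=echo R=delta all differ -> CONFLICT
i=4: L=echo, R=golf=BASE -> take LEFT -> echo
i=5: L=foxtrot, R=delta=BASE -> take LEFT -> foxtrot
Conflict count: 2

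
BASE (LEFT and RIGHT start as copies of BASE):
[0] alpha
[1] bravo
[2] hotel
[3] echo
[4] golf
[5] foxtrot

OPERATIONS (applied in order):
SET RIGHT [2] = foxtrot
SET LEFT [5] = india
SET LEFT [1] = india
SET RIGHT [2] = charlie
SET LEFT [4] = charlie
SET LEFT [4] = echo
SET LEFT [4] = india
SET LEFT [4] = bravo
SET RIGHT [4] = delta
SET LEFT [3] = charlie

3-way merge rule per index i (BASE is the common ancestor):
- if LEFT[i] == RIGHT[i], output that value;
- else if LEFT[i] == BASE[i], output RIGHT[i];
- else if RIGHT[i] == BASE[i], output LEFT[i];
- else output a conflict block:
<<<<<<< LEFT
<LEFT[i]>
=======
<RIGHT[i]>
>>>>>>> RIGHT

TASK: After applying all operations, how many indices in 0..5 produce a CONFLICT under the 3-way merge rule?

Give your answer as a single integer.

Answer: 1

Derivation:
Final LEFT:  [alpha, india, hotel, charlie, bravo, india]
Final RIGHT: [alpha, bravo, charlie, echo, delta, foxtrot]
i=0: L=alpha R=alpha -> agree -> alpha
i=1: L=india, R=bravo=BASE -> take LEFT -> india
i=2: L=hotel=BASE, R=charlie -> take RIGHT -> charlie
i=3: L=charlie, R=echo=BASE -> take LEFT -> charlie
i=4: BASE=golf L=bravo R=delta all differ -> CONFLICT
i=5: L=india, R=foxtrot=BASE -> take LEFT -> india
Conflict count: 1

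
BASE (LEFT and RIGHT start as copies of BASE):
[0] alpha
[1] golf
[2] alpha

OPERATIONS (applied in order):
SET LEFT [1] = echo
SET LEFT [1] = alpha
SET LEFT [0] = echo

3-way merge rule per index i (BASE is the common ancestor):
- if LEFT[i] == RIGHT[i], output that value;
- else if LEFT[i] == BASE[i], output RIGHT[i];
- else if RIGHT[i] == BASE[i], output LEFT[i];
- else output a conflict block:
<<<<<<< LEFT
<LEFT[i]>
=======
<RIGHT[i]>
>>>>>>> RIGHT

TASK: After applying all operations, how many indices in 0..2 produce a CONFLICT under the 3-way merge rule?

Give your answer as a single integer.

Final LEFT:  [echo, alpha, alpha]
Final RIGHT: [alpha, golf, alpha]
i=0: L=echo, R=alpha=BASE -> take LEFT -> echo
i=1: L=alpha, R=golf=BASE -> take LEFT -> alpha
i=2: L=alpha R=alpha -> agree -> alpha
Conflict count: 0

Answer: 0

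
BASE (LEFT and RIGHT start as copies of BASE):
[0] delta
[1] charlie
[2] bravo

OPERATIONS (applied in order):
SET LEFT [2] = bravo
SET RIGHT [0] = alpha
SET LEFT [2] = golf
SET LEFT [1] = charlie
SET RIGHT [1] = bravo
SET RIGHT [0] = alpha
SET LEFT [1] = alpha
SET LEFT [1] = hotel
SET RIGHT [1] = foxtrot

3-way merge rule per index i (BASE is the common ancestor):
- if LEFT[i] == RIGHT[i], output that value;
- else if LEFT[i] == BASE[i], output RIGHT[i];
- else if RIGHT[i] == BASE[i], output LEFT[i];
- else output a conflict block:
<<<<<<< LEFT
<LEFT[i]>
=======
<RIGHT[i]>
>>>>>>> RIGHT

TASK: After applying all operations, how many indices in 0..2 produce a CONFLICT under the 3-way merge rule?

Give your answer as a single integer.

Answer: 1

Derivation:
Final LEFT:  [delta, hotel, golf]
Final RIGHT: [alpha, foxtrot, bravo]
i=0: L=delta=BASE, R=alpha -> take RIGHT -> alpha
i=1: BASE=charlie L=hotel R=foxtrot all differ -> CONFLICT
i=2: L=golf, R=bravo=BASE -> take LEFT -> golf
Conflict count: 1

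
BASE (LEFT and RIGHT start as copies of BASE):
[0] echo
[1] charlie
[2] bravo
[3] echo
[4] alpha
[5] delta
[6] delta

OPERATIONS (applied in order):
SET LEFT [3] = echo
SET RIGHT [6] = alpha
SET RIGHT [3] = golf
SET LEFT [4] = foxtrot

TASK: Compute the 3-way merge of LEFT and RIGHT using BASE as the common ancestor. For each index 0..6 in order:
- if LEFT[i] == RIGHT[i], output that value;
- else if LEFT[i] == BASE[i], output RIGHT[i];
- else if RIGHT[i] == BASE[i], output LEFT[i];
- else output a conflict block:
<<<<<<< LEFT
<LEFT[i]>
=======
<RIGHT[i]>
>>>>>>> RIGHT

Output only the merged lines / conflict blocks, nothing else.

Final LEFT:  [echo, charlie, bravo, echo, foxtrot, delta, delta]
Final RIGHT: [echo, charlie, bravo, golf, alpha, delta, alpha]
i=0: L=echo R=echo -> agree -> echo
i=1: L=charlie R=charlie -> agree -> charlie
i=2: L=bravo R=bravo -> agree -> bravo
i=3: L=echo=BASE, R=golf -> take RIGHT -> golf
i=4: L=foxtrot, R=alpha=BASE -> take LEFT -> foxtrot
i=5: L=delta R=delta -> agree -> delta
i=6: L=delta=BASE, R=alpha -> take RIGHT -> alpha

Answer: echo
charlie
bravo
golf
foxtrot
delta
alpha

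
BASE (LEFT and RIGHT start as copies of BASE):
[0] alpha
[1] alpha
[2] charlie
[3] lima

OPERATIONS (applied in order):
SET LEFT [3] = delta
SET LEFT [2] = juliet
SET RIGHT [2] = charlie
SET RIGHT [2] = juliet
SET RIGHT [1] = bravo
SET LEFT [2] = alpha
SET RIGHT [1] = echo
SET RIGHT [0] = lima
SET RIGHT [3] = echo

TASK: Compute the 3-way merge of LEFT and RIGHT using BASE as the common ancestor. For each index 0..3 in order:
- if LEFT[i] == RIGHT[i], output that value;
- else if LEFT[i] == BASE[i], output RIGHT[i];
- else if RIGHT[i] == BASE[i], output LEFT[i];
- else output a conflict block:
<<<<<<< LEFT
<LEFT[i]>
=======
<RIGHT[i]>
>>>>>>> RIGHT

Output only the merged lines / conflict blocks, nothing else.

Final LEFT:  [alpha, alpha, alpha, delta]
Final RIGHT: [lima, echo, juliet, echo]
i=0: L=alpha=BASE, R=lima -> take RIGHT -> lima
i=1: L=alpha=BASE, R=echo -> take RIGHT -> echo
i=2: BASE=charlie L=alpha R=juliet all differ -> CONFLICT
i=3: BASE=lima L=delta R=echo all differ -> CONFLICT

Answer: lima
echo
<<<<<<< LEFT
alpha
=======
juliet
>>>>>>> RIGHT
<<<<<<< LEFT
delta
=======
echo
>>>>>>> RIGHT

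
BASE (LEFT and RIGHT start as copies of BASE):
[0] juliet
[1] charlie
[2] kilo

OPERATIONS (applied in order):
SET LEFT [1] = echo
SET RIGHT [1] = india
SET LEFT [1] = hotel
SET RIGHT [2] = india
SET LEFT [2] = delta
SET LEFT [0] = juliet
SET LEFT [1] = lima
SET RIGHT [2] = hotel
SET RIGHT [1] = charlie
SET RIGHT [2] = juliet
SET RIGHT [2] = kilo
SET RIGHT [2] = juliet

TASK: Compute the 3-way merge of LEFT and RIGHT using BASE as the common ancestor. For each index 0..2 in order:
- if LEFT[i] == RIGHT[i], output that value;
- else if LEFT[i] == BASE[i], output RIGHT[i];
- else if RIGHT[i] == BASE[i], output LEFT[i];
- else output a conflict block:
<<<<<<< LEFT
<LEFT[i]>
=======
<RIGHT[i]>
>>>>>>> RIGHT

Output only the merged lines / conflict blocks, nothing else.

Final LEFT:  [juliet, lima, delta]
Final RIGHT: [juliet, charlie, juliet]
i=0: L=juliet R=juliet -> agree -> juliet
i=1: L=lima, R=charlie=BASE -> take LEFT -> lima
i=2: BASE=kilo L=delta R=juliet all differ -> CONFLICT

Answer: juliet
lima
<<<<<<< LEFT
delta
=======
juliet
>>>>>>> RIGHT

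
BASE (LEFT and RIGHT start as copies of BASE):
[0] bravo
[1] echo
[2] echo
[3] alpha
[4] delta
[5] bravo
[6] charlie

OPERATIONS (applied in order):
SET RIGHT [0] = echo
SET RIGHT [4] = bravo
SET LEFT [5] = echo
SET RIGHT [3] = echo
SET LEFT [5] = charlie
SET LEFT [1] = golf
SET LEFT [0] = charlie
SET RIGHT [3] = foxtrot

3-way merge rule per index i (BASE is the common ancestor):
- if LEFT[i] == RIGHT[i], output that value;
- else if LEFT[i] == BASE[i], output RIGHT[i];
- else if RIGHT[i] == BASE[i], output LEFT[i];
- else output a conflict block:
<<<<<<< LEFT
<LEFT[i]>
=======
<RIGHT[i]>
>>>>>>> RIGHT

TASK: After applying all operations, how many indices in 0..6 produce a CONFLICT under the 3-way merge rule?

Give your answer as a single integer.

Final LEFT:  [charlie, golf, echo, alpha, delta, charlie, charlie]
Final RIGHT: [echo, echo, echo, foxtrot, bravo, bravo, charlie]
i=0: BASE=bravo L=charlie R=echo all differ -> CONFLICT
i=1: L=golf, R=echo=BASE -> take LEFT -> golf
i=2: L=echo R=echo -> agree -> echo
i=3: L=alpha=BASE, R=foxtrot -> take RIGHT -> foxtrot
i=4: L=delta=BASE, R=bravo -> take RIGHT -> bravo
i=5: L=charlie, R=bravo=BASE -> take LEFT -> charlie
i=6: L=charlie R=charlie -> agree -> charlie
Conflict count: 1

Answer: 1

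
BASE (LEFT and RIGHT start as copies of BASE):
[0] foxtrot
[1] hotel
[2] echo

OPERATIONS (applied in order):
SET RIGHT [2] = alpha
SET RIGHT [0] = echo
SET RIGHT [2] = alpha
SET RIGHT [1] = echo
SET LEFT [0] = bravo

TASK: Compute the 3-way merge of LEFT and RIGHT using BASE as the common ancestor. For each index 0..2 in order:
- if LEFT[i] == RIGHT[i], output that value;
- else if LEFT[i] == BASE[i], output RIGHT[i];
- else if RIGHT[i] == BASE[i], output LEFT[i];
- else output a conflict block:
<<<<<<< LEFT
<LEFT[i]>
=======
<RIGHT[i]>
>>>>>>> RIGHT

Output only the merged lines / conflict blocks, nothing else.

Answer: <<<<<<< LEFT
bravo
=======
echo
>>>>>>> RIGHT
echo
alpha

Derivation:
Final LEFT:  [bravo, hotel, echo]
Final RIGHT: [echo, echo, alpha]
i=0: BASE=foxtrot L=bravo R=echo all differ -> CONFLICT
i=1: L=hotel=BASE, R=echo -> take RIGHT -> echo
i=2: L=echo=BASE, R=alpha -> take RIGHT -> alpha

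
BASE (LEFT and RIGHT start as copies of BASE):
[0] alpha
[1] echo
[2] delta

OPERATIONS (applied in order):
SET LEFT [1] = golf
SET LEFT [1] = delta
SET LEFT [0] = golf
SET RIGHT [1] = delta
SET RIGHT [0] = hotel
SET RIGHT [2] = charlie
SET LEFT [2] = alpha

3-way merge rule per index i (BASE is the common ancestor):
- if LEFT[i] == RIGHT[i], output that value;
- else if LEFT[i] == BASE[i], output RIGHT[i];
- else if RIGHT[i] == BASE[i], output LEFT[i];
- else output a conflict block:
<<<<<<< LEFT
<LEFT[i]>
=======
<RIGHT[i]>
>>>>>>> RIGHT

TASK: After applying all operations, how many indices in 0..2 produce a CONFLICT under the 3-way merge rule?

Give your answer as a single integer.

Final LEFT:  [golf, delta, alpha]
Final RIGHT: [hotel, delta, charlie]
i=0: BASE=alpha L=golf R=hotel all differ -> CONFLICT
i=1: L=delta R=delta -> agree -> delta
i=2: BASE=delta L=alpha R=charlie all differ -> CONFLICT
Conflict count: 2

Answer: 2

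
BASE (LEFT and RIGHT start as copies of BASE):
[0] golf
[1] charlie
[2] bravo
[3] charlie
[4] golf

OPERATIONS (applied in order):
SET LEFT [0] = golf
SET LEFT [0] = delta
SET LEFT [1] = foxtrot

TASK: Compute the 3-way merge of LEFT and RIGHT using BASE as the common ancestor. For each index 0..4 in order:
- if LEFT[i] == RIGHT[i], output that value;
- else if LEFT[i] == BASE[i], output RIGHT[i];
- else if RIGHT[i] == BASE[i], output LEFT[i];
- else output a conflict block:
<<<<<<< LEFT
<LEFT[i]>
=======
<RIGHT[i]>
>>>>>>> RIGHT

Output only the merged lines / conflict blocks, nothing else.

Answer: delta
foxtrot
bravo
charlie
golf

Derivation:
Final LEFT:  [delta, foxtrot, bravo, charlie, golf]
Final RIGHT: [golf, charlie, bravo, charlie, golf]
i=0: L=delta, R=golf=BASE -> take LEFT -> delta
i=1: L=foxtrot, R=charlie=BASE -> take LEFT -> foxtrot
i=2: L=bravo R=bravo -> agree -> bravo
i=3: L=charlie R=charlie -> agree -> charlie
i=4: L=golf R=golf -> agree -> golf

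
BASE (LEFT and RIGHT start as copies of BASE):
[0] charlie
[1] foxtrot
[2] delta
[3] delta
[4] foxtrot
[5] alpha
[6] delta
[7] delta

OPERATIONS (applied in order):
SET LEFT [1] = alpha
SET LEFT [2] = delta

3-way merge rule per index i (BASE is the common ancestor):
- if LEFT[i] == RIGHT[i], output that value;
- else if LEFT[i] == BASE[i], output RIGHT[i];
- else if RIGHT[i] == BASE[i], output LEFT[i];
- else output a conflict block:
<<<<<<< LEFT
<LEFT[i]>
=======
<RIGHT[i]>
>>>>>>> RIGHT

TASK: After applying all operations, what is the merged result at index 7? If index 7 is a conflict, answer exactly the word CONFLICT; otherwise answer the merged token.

Answer: delta

Derivation:
Final LEFT:  [charlie, alpha, delta, delta, foxtrot, alpha, delta, delta]
Final RIGHT: [charlie, foxtrot, delta, delta, foxtrot, alpha, delta, delta]
i=0: L=charlie R=charlie -> agree -> charlie
i=1: L=alpha, R=foxtrot=BASE -> take LEFT -> alpha
i=2: L=delta R=delta -> agree -> delta
i=3: L=delta R=delta -> agree -> delta
i=4: L=foxtrot R=foxtrot -> agree -> foxtrot
i=5: L=alpha R=alpha -> agree -> alpha
i=6: L=delta R=delta -> agree -> delta
i=7: L=delta R=delta -> agree -> delta
Index 7 -> delta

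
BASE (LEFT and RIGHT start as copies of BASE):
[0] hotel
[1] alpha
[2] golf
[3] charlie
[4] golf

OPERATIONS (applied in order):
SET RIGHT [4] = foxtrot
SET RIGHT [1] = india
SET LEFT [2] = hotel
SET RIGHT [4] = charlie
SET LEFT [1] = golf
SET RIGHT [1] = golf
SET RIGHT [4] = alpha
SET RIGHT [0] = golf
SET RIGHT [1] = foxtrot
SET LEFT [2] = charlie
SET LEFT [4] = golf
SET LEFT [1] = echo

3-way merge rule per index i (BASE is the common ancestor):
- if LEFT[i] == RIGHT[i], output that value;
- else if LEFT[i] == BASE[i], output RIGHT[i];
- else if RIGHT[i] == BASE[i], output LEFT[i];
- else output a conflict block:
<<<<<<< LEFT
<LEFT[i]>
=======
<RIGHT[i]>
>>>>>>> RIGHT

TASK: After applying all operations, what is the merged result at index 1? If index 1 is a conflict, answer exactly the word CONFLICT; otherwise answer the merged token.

Answer: CONFLICT

Derivation:
Final LEFT:  [hotel, echo, charlie, charlie, golf]
Final RIGHT: [golf, foxtrot, golf, charlie, alpha]
i=0: L=hotel=BASE, R=golf -> take RIGHT -> golf
i=1: BASE=alpha L=echo R=foxtrot all differ -> CONFLICT
i=2: L=charlie, R=golf=BASE -> take LEFT -> charlie
i=3: L=charlie R=charlie -> agree -> charlie
i=4: L=golf=BASE, R=alpha -> take RIGHT -> alpha
Index 1 -> CONFLICT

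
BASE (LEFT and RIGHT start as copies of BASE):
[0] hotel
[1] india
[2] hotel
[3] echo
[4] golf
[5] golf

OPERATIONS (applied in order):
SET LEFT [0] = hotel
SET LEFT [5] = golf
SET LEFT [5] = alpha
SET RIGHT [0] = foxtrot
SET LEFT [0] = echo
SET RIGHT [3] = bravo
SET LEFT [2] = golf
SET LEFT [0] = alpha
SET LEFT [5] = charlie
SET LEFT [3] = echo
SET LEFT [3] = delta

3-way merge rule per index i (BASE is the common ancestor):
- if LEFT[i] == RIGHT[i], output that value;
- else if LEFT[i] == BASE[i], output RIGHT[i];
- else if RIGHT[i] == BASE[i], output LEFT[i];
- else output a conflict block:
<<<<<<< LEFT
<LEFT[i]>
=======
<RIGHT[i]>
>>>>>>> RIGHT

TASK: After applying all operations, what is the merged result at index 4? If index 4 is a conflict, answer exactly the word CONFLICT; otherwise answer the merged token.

Answer: golf

Derivation:
Final LEFT:  [alpha, india, golf, delta, golf, charlie]
Final RIGHT: [foxtrot, india, hotel, bravo, golf, golf]
i=0: BASE=hotel L=alpha R=foxtrot all differ -> CONFLICT
i=1: L=india R=india -> agree -> india
i=2: L=golf, R=hotel=BASE -> take LEFT -> golf
i=3: BASE=echo L=delta R=bravo all differ -> CONFLICT
i=4: L=golf R=golf -> agree -> golf
i=5: L=charlie, R=golf=BASE -> take LEFT -> charlie
Index 4 -> golf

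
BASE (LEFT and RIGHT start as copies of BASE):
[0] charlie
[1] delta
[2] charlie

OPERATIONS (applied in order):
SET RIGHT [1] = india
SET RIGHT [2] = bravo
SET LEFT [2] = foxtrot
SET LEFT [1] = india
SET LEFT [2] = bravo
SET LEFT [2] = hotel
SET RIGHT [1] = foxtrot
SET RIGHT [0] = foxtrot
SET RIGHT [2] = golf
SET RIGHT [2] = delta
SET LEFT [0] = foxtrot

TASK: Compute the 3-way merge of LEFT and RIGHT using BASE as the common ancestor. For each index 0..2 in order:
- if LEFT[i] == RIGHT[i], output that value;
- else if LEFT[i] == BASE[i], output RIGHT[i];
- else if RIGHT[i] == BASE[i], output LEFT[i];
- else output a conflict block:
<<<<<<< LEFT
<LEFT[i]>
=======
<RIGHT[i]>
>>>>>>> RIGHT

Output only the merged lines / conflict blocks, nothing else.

Answer: foxtrot
<<<<<<< LEFT
india
=======
foxtrot
>>>>>>> RIGHT
<<<<<<< LEFT
hotel
=======
delta
>>>>>>> RIGHT

Derivation:
Final LEFT:  [foxtrot, india, hotel]
Final RIGHT: [foxtrot, foxtrot, delta]
i=0: L=foxtrot R=foxtrot -> agree -> foxtrot
i=1: BASE=delta L=india R=foxtrot all differ -> CONFLICT
i=2: BASE=charlie L=hotel R=delta all differ -> CONFLICT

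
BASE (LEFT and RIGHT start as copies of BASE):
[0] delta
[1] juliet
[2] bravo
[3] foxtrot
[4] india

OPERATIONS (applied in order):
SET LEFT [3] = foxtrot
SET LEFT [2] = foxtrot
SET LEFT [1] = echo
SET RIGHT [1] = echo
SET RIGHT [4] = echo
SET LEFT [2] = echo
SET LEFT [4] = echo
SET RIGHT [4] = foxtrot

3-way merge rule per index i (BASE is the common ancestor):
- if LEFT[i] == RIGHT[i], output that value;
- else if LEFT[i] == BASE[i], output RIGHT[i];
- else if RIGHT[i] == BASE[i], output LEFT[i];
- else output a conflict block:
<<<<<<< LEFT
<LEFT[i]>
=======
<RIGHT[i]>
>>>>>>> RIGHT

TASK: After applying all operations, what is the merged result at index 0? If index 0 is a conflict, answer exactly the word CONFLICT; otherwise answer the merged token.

Final LEFT:  [delta, echo, echo, foxtrot, echo]
Final RIGHT: [delta, echo, bravo, foxtrot, foxtrot]
i=0: L=delta R=delta -> agree -> delta
i=1: L=echo R=echo -> agree -> echo
i=2: L=echo, R=bravo=BASE -> take LEFT -> echo
i=3: L=foxtrot R=foxtrot -> agree -> foxtrot
i=4: BASE=india L=echo R=foxtrot all differ -> CONFLICT
Index 0 -> delta

Answer: delta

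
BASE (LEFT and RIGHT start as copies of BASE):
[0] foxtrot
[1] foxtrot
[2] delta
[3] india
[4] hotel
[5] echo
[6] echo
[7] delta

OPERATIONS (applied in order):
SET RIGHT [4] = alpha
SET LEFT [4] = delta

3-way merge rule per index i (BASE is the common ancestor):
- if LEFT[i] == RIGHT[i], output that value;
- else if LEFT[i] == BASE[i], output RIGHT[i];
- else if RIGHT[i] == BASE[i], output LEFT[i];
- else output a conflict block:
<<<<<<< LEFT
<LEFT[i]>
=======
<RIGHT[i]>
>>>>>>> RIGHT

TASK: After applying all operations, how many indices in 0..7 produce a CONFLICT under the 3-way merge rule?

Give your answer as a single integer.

Answer: 1

Derivation:
Final LEFT:  [foxtrot, foxtrot, delta, india, delta, echo, echo, delta]
Final RIGHT: [foxtrot, foxtrot, delta, india, alpha, echo, echo, delta]
i=0: L=foxtrot R=foxtrot -> agree -> foxtrot
i=1: L=foxtrot R=foxtrot -> agree -> foxtrot
i=2: L=delta R=delta -> agree -> delta
i=3: L=india R=india -> agree -> india
i=4: BASE=hotel L=delta R=alpha all differ -> CONFLICT
i=5: L=echo R=echo -> agree -> echo
i=6: L=echo R=echo -> agree -> echo
i=7: L=delta R=delta -> agree -> delta
Conflict count: 1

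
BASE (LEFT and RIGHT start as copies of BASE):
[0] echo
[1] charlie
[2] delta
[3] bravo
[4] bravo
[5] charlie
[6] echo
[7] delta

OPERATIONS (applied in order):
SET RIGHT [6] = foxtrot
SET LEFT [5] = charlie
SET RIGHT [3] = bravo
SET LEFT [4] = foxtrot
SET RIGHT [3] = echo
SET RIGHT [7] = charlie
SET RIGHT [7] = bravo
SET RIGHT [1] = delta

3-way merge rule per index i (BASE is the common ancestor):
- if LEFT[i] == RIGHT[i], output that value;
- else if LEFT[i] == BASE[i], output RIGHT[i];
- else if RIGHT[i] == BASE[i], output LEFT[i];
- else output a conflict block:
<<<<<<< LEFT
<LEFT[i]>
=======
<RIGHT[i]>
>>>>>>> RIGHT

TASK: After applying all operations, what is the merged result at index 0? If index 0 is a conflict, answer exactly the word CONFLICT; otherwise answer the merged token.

Final LEFT:  [echo, charlie, delta, bravo, foxtrot, charlie, echo, delta]
Final RIGHT: [echo, delta, delta, echo, bravo, charlie, foxtrot, bravo]
i=0: L=echo R=echo -> agree -> echo
i=1: L=charlie=BASE, R=delta -> take RIGHT -> delta
i=2: L=delta R=delta -> agree -> delta
i=3: L=bravo=BASE, R=echo -> take RIGHT -> echo
i=4: L=foxtrot, R=bravo=BASE -> take LEFT -> foxtrot
i=5: L=charlie R=charlie -> agree -> charlie
i=6: L=echo=BASE, R=foxtrot -> take RIGHT -> foxtrot
i=7: L=delta=BASE, R=bravo -> take RIGHT -> bravo
Index 0 -> echo

Answer: echo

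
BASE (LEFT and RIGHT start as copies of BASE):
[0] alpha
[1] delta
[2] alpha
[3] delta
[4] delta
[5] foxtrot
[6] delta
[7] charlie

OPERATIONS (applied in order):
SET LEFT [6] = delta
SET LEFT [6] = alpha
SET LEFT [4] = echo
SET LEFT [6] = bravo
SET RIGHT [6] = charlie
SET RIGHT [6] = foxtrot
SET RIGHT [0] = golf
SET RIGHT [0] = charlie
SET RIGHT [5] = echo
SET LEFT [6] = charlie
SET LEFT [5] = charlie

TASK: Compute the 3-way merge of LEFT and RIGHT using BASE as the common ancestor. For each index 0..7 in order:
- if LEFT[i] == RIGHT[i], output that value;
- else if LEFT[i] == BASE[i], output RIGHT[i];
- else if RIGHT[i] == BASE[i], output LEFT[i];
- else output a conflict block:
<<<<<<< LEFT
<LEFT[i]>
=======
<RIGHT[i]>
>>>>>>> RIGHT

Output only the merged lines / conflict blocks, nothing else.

Final LEFT:  [alpha, delta, alpha, delta, echo, charlie, charlie, charlie]
Final RIGHT: [charlie, delta, alpha, delta, delta, echo, foxtrot, charlie]
i=0: L=alpha=BASE, R=charlie -> take RIGHT -> charlie
i=1: L=delta R=delta -> agree -> delta
i=2: L=alpha R=alpha -> agree -> alpha
i=3: L=delta R=delta -> agree -> delta
i=4: L=echo, R=delta=BASE -> take LEFT -> echo
i=5: BASE=foxtrot L=charlie R=echo all differ -> CONFLICT
i=6: BASE=delta L=charlie R=foxtrot all differ -> CONFLICT
i=7: L=charlie R=charlie -> agree -> charlie

Answer: charlie
delta
alpha
delta
echo
<<<<<<< LEFT
charlie
=======
echo
>>>>>>> RIGHT
<<<<<<< LEFT
charlie
=======
foxtrot
>>>>>>> RIGHT
charlie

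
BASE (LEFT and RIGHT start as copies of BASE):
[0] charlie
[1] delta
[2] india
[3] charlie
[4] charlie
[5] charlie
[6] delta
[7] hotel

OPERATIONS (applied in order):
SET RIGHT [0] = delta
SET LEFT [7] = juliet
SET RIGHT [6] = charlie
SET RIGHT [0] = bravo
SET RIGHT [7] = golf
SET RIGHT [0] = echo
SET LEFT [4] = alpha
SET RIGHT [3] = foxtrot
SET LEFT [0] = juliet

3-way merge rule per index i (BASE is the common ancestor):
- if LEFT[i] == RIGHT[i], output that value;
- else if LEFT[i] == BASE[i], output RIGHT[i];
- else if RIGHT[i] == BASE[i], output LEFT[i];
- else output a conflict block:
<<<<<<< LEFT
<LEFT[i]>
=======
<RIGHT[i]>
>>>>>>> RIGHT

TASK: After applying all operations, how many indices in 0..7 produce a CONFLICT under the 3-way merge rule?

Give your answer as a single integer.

Final LEFT:  [juliet, delta, india, charlie, alpha, charlie, delta, juliet]
Final RIGHT: [echo, delta, india, foxtrot, charlie, charlie, charlie, golf]
i=0: BASE=charlie L=juliet R=echo all differ -> CONFLICT
i=1: L=delta R=delta -> agree -> delta
i=2: L=india R=india -> agree -> india
i=3: L=charlie=BASE, R=foxtrot -> take RIGHT -> foxtrot
i=4: L=alpha, R=charlie=BASE -> take LEFT -> alpha
i=5: L=charlie R=charlie -> agree -> charlie
i=6: L=delta=BASE, R=charlie -> take RIGHT -> charlie
i=7: BASE=hotel L=juliet R=golf all differ -> CONFLICT
Conflict count: 2

Answer: 2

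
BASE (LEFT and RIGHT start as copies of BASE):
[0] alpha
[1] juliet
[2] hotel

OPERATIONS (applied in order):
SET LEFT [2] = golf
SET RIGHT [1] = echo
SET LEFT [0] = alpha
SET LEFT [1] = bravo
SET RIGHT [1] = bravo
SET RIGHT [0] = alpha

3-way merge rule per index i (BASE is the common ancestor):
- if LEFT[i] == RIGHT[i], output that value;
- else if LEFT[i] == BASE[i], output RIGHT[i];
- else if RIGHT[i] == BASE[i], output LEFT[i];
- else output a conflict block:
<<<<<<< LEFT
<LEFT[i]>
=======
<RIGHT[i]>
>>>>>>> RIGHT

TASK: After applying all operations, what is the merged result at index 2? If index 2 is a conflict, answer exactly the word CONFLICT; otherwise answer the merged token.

Answer: golf

Derivation:
Final LEFT:  [alpha, bravo, golf]
Final RIGHT: [alpha, bravo, hotel]
i=0: L=alpha R=alpha -> agree -> alpha
i=1: L=bravo R=bravo -> agree -> bravo
i=2: L=golf, R=hotel=BASE -> take LEFT -> golf
Index 2 -> golf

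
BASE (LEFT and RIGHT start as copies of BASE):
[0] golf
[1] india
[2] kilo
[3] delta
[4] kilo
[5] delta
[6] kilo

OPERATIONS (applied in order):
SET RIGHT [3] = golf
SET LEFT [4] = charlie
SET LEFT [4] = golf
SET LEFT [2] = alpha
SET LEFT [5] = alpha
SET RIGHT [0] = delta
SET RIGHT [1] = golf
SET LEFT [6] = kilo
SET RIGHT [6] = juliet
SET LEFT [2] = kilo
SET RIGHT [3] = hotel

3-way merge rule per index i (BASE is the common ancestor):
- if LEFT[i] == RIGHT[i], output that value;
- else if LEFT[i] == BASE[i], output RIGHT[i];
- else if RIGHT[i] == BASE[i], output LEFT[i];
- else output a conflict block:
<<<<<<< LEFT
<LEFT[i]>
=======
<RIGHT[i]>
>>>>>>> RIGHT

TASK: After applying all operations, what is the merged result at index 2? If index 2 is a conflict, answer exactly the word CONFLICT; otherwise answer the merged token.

Answer: kilo

Derivation:
Final LEFT:  [golf, india, kilo, delta, golf, alpha, kilo]
Final RIGHT: [delta, golf, kilo, hotel, kilo, delta, juliet]
i=0: L=golf=BASE, R=delta -> take RIGHT -> delta
i=1: L=india=BASE, R=golf -> take RIGHT -> golf
i=2: L=kilo R=kilo -> agree -> kilo
i=3: L=delta=BASE, R=hotel -> take RIGHT -> hotel
i=4: L=golf, R=kilo=BASE -> take LEFT -> golf
i=5: L=alpha, R=delta=BASE -> take LEFT -> alpha
i=6: L=kilo=BASE, R=juliet -> take RIGHT -> juliet
Index 2 -> kilo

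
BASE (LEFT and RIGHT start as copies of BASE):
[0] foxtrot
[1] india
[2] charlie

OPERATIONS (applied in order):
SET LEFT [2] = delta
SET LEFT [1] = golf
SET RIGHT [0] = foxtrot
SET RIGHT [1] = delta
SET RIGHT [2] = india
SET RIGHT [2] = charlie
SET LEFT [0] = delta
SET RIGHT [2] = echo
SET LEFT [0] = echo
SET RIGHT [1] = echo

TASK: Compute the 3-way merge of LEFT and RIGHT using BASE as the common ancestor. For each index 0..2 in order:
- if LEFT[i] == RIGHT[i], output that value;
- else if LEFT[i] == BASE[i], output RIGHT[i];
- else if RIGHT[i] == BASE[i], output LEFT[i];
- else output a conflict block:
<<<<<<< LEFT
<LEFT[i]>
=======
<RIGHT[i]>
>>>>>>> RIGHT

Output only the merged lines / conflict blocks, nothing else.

Final LEFT:  [echo, golf, delta]
Final RIGHT: [foxtrot, echo, echo]
i=0: L=echo, R=foxtrot=BASE -> take LEFT -> echo
i=1: BASE=india L=golf R=echo all differ -> CONFLICT
i=2: BASE=charlie L=delta R=echo all differ -> CONFLICT

Answer: echo
<<<<<<< LEFT
golf
=======
echo
>>>>>>> RIGHT
<<<<<<< LEFT
delta
=======
echo
>>>>>>> RIGHT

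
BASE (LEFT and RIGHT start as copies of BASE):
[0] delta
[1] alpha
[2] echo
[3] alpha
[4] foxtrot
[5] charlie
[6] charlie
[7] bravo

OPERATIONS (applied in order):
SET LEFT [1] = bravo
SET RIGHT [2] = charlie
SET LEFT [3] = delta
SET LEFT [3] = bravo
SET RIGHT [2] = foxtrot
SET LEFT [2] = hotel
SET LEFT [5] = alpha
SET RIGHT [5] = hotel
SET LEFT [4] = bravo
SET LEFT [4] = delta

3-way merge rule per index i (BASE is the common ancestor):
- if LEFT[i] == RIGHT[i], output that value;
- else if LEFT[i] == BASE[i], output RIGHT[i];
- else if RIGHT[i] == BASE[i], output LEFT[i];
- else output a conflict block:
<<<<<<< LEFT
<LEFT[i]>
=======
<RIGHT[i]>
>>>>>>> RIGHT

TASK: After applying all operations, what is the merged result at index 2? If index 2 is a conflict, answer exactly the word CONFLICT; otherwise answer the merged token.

Answer: CONFLICT

Derivation:
Final LEFT:  [delta, bravo, hotel, bravo, delta, alpha, charlie, bravo]
Final RIGHT: [delta, alpha, foxtrot, alpha, foxtrot, hotel, charlie, bravo]
i=0: L=delta R=delta -> agree -> delta
i=1: L=bravo, R=alpha=BASE -> take LEFT -> bravo
i=2: BASE=echo L=hotel R=foxtrot all differ -> CONFLICT
i=3: L=bravo, R=alpha=BASE -> take LEFT -> bravo
i=4: L=delta, R=foxtrot=BASE -> take LEFT -> delta
i=5: BASE=charlie L=alpha R=hotel all differ -> CONFLICT
i=6: L=charlie R=charlie -> agree -> charlie
i=7: L=bravo R=bravo -> agree -> bravo
Index 2 -> CONFLICT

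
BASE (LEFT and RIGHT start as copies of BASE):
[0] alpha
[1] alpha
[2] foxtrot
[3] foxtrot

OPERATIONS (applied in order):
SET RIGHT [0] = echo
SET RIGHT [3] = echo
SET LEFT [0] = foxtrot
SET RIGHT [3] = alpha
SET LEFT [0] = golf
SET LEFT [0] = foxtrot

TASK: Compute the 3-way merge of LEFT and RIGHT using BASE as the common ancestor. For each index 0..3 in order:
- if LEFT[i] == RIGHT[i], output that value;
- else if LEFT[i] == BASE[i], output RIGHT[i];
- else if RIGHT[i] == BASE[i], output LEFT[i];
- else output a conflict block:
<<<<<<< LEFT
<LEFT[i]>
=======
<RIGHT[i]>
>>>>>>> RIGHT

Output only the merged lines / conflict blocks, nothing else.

Answer: <<<<<<< LEFT
foxtrot
=======
echo
>>>>>>> RIGHT
alpha
foxtrot
alpha

Derivation:
Final LEFT:  [foxtrot, alpha, foxtrot, foxtrot]
Final RIGHT: [echo, alpha, foxtrot, alpha]
i=0: BASE=alpha L=foxtrot R=echo all differ -> CONFLICT
i=1: L=alpha R=alpha -> agree -> alpha
i=2: L=foxtrot R=foxtrot -> agree -> foxtrot
i=3: L=foxtrot=BASE, R=alpha -> take RIGHT -> alpha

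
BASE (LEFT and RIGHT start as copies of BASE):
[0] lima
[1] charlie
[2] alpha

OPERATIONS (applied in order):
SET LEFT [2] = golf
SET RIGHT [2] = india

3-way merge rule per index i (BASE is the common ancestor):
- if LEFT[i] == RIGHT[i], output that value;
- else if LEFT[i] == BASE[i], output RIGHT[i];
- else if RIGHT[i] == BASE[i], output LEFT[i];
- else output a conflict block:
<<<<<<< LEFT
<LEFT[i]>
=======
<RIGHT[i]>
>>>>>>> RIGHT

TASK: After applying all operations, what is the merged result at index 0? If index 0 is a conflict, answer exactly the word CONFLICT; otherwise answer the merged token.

Final LEFT:  [lima, charlie, golf]
Final RIGHT: [lima, charlie, india]
i=0: L=lima R=lima -> agree -> lima
i=1: L=charlie R=charlie -> agree -> charlie
i=2: BASE=alpha L=golf R=india all differ -> CONFLICT
Index 0 -> lima

Answer: lima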